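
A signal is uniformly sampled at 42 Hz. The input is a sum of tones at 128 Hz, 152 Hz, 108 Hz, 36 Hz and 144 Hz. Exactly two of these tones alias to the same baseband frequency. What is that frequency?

fs/2 = 21 Hz.
128 Hz mod fs = 2 Hz.
2 Hz ≤ fs/2 = 21 Hz, appears at 2 Hz.
152 Hz mod fs = 26 Hz.
26 Hz > fs/2 = 21 Hz, folds to fs − 26 Hz = 16 Hz.
108 Hz mod fs = 24 Hz.
24 Hz > fs/2 = 21 Hz, folds to fs − 24 Hz = 18 Hz.
36 Hz > fs/2 = 21 Hz, folds to fs − 36 Hz = 6 Hz.
144 Hz mod fs = 18 Hz.
18 Hz ≤ fs/2 = 21 Hz, appears at 18 Hz.
108 Hz and 144 Hz both map to 18 Hz.

18 Hz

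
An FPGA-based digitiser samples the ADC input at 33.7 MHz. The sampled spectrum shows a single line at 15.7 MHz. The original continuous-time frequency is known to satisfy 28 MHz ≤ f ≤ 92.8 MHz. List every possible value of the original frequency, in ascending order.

Frequencies that alias to 15.7 MHz are k·fs ± 15.7 MHz for integer k ≥ 0.
k=0: 15.7 MHz.
k=1: 18 MHz, 49.4 MHz.
k=2: 51.7 MHz, 83.1 MHz.
k=3: 85.4 MHz, 116.8 MHz.
k=4: 119.1 MHz, 150.5 MHz.
Within [28 MHz, 92.8 MHz]: 49.4 MHz, 51.7 MHz, 83.1 MHz, 85.4 MHz.

49.4 MHz, 51.7 MHz, 83.1 MHz, 85.4 MHz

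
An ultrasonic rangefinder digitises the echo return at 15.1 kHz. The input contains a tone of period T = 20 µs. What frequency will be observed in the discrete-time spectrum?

T = 20 µs → f = 1/T = 50 kHz.
50 kHz mod fs = 4.7 kHz.
4.7 kHz ≤ fs/2 = 7.55 kHz, appears at 4.7 kHz.

4.7 kHz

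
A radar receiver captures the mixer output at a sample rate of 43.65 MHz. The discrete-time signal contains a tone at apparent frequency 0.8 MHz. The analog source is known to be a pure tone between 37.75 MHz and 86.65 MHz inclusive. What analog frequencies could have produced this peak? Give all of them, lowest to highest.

Frequencies that alias to 0.8 MHz are k·fs ± 0.8 MHz for integer k ≥ 0.
k=0: 0.8 MHz.
k=1: 42.85 MHz, 44.45 MHz.
k=2: 86.5 MHz, 88.1 MHz.
k=3: 130.15 MHz, 131.75 MHz.
Within [37.75 MHz, 86.65 MHz]: 42.85 MHz, 44.45 MHz, 86.5 MHz.

42.85 MHz, 44.45 MHz, 86.5 MHz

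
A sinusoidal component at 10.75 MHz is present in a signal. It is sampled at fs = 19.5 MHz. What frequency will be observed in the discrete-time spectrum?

10.75 MHz > fs/2 = 9.75 MHz, folds to fs − 10.75 MHz = 8.75 MHz.

8.75 MHz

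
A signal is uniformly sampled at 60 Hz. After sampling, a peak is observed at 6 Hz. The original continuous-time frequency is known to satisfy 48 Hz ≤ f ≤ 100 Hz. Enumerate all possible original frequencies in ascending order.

Frequencies that alias to 6 Hz are k·fs ± 6 Hz for integer k ≥ 0.
k=0: 6 Hz.
k=1: 54 Hz, 66 Hz.
k=2: 114 Hz, 126 Hz.
Within [48 Hz, 100 Hz]: 54 Hz, 66 Hz.

54 Hz, 66 Hz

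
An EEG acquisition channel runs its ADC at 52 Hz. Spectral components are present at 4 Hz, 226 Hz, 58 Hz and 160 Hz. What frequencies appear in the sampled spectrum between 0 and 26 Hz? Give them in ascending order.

fs/2 = 26 Hz.
4 Hz ≤ fs/2 = 26 Hz, passes unchanged.
226 Hz mod fs = 18 Hz.
18 Hz ≤ fs/2 = 26 Hz, appears at 18 Hz.
58 Hz mod fs = 6 Hz.
6 Hz ≤ fs/2 = 26 Hz, appears at 6 Hz.
160 Hz mod fs = 4 Hz.
4 Hz ≤ fs/2 = 26 Hz, appears at 4 Hz.
Distinct values: {4 Hz, 6 Hz, 18 Hz}.

4 Hz, 6 Hz, 18 Hz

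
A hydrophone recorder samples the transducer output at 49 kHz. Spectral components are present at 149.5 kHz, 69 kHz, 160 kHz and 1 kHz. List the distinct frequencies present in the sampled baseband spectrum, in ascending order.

1 kHz, 2.5 kHz, 13 kHz, 20 kHz

fs/2 = 24.5 kHz.
149.5 kHz mod fs = 2.5 kHz.
2.5 kHz ≤ fs/2 = 24.5 kHz, appears at 2.5 kHz.
69 kHz mod fs = 20 kHz.
20 kHz ≤ fs/2 = 24.5 kHz, appears at 20 kHz.
160 kHz mod fs = 13 kHz.
13 kHz ≤ fs/2 = 24.5 kHz, appears at 13 kHz.
1 kHz ≤ fs/2 = 24.5 kHz, passes unchanged.
Distinct values: {1 kHz, 2.5 kHz, 13 kHz, 20 kHz}.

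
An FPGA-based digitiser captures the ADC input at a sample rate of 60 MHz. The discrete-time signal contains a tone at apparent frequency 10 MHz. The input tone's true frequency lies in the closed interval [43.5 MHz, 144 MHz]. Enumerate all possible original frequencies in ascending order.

50 MHz, 70 MHz, 110 MHz, 130 MHz

Frequencies that alias to 10 MHz are k·fs ± 10 MHz for integer k ≥ 0.
k=0: 10 MHz.
k=1: 50 MHz, 70 MHz.
k=2: 110 MHz, 130 MHz.
k=3: 170 MHz, 190 MHz.
Within [43.5 MHz, 144 MHz]: 50 MHz, 70 MHz, 110 MHz, 130 MHz.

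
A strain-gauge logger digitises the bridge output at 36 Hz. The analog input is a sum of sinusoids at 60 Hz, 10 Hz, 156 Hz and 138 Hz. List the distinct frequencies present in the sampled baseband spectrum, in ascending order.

6 Hz, 10 Hz, 12 Hz

fs/2 = 18 Hz.
60 Hz mod fs = 24 Hz.
24 Hz > fs/2 = 18 Hz, folds to fs − 24 Hz = 12 Hz.
10 Hz ≤ fs/2 = 18 Hz, passes unchanged.
156 Hz mod fs = 12 Hz.
12 Hz ≤ fs/2 = 18 Hz, appears at 12 Hz.
138 Hz mod fs = 30 Hz.
30 Hz > fs/2 = 18 Hz, folds to fs − 30 Hz = 6 Hz.
Distinct values: {6 Hz, 10 Hz, 12 Hz}.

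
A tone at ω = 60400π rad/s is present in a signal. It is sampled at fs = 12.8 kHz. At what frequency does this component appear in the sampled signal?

ω = 60400π rad/s → f = ω/(2π) = 30200 Hz = 30.2 kHz.
30.2 kHz mod fs = 4.6 kHz.
4.6 kHz ≤ fs/2 = 6.4 kHz, appears at 4.6 kHz.

4.6 kHz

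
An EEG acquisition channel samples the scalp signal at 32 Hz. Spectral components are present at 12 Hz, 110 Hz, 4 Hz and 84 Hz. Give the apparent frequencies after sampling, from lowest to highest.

fs/2 = 16 Hz.
12 Hz ≤ fs/2 = 16 Hz, passes unchanged.
110 Hz mod fs = 14 Hz.
14 Hz ≤ fs/2 = 16 Hz, appears at 14 Hz.
4 Hz ≤ fs/2 = 16 Hz, passes unchanged.
84 Hz mod fs = 20 Hz.
20 Hz > fs/2 = 16 Hz, folds to fs − 20 Hz = 12 Hz.
Distinct values: {4 Hz, 12 Hz, 14 Hz}.

4 Hz, 12 Hz, 14 Hz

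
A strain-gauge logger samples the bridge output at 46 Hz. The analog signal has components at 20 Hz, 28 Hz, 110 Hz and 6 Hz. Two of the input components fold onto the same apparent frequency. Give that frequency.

18 Hz

fs/2 = 23 Hz.
20 Hz ≤ fs/2 = 23 Hz, passes unchanged.
28 Hz > fs/2 = 23 Hz, folds to fs − 28 Hz = 18 Hz.
110 Hz mod fs = 18 Hz.
18 Hz ≤ fs/2 = 23 Hz, appears at 18 Hz.
6 Hz ≤ fs/2 = 23 Hz, passes unchanged.
28 Hz and 110 Hz both map to 18 Hz.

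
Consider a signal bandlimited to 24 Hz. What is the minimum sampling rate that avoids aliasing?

48 Hz

Nyquist rate = 2 × 24 Hz = 48 Hz.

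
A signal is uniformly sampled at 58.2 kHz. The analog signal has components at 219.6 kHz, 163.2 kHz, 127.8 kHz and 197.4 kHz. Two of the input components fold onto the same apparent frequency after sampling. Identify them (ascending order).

127.8 kHz, 163.2 kHz

fs/2 = 29.1 kHz.
219.6 kHz mod fs = 45 kHz.
45 kHz > fs/2 = 29.1 kHz, folds to fs − 45 kHz = 13.2 kHz.
163.2 kHz mod fs = 46.8 kHz.
46.8 kHz > fs/2 = 29.1 kHz, folds to fs − 46.8 kHz = 11.4 kHz.
127.8 kHz mod fs = 11.4 kHz.
11.4 kHz ≤ fs/2 = 29.1 kHz, appears at 11.4 kHz.
197.4 kHz mod fs = 22.8 kHz.
22.8 kHz ≤ fs/2 = 29.1 kHz, appears at 22.8 kHz.
127.8 kHz and 163.2 kHz both map to 11.4 kHz.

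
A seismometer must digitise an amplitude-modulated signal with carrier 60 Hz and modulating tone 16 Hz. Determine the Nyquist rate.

AM sidebands sit at fc ± fm = 44 Hz and 76 Hz.
Highest-frequency component: 76 Hz.
Nyquist rate = 2 × 76 Hz = 152 Hz.

152 Hz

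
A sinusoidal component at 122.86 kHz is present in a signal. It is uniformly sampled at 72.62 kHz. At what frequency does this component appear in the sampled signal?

122.86 kHz mod fs = 50.24 kHz.
50.24 kHz > fs/2 = 36.31 kHz, folds to fs − 50.24 kHz = 22.38 kHz.

22.38 kHz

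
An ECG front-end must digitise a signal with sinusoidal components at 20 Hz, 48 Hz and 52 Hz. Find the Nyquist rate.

104 Hz

Highest-frequency component: 52 Hz.
Nyquist rate = 2 × 52 Hz = 104 Hz.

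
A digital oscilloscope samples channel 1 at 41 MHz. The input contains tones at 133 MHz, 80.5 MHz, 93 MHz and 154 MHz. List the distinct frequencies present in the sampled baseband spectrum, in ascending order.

fs/2 = 20.5 MHz.
133 MHz mod fs = 10 MHz.
10 MHz ≤ fs/2 = 20.5 MHz, appears at 10 MHz.
80.5 MHz mod fs = 39.5 MHz.
39.5 MHz > fs/2 = 20.5 MHz, folds to fs − 39.5 MHz = 1.5 MHz.
93 MHz mod fs = 11 MHz.
11 MHz ≤ fs/2 = 20.5 MHz, appears at 11 MHz.
154 MHz mod fs = 31 MHz.
31 MHz > fs/2 = 20.5 MHz, folds to fs − 31 MHz = 10 MHz.
Distinct values: {1.5 MHz, 10 MHz, 11 MHz}.

1.5 MHz, 10 MHz, 11 MHz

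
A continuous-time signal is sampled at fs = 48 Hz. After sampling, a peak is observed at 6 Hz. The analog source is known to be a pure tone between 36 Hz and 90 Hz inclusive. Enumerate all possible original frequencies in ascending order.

42 Hz, 54 Hz, 90 Hz

Frequencies that alias to 6 Hz are k·fs ± 6 Hz for integer k ≥ 0.
k=0: 6 Hz.
k=1: 42 Hz, 54 Hz.
k=2: 90 Hz, 102 Hz.
k=3: 138 Hz, 150 Hz.
Within [36 Hz, 90 Hz]: 42 Hz, 54 Hz, 90 Hz.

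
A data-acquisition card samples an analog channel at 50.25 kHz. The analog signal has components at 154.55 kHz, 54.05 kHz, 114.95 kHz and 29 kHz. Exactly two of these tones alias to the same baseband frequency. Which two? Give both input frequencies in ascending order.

54.05 kHz, 154.55 kHz

fs/2 = 25.125 kHz.
154.55 kHz mod fs = 3.8 kHz.
3.8 kHz ≤ fs/2 = 25.125 kHz, appears at 3.8 kHz.
54.05 kHz mod fs = 3.8 kHz.
3.8 kHz ≤ fs/2 = 25.125 kHz, appears at 3.8 kHz.
114.95 kHz mod fs = 14.45 kHz.
14.45 kHz ≤ fs/2 = 25.125 kHz, appears at 14.45 kHz.
29 kHz > fs/2 = 25.125 kHz, folds to fs − 29 kHz = 21.25 kHz.
54.05 kHz and 154.55 kHz both map to 3.8 kHz.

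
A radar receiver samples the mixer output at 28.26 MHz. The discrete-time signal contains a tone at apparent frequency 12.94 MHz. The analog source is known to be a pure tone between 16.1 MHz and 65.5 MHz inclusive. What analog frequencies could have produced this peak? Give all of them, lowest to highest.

41.2 MHz, 43.58 MHz

Frequencies that alias to 12.94 MHz are k·fs ± 12.94 MHz for integer k ≥ 0.
k=0: 12.94 MHz.
k=1: 15.32 MHz, 41.2 MHz.
k=2: 43.58 MHz, 69.46 MHz.
k=3: 71.84 MHz, 97.72 MHz.
Within [16.1 MHz, 65.5 MHz]: 41.2 MHz, 43.58 MHz.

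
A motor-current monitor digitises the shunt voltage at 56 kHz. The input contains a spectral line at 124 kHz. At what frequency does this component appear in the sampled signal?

12 kHz

124 kHz mod fs = 12 kHz.
12 kHz ≤ fs/2 = 28 kHz, appears at 12 kHz.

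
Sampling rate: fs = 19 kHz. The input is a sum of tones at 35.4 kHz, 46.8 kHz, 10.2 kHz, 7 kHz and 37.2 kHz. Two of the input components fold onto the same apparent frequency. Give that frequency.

fs/2 = 9.5 kHz.
35.4 kHz mod fs = 16.4 kHz.
16.4 kHz > fs/2 = 9.5 kHz, folds to fs − 16.4 kHz = 2.6 kHz.
46.8 kHz mod fs = 8.8 kHz.
8.8 kHz ≤ fs/2 = 9.5 kHz, appears at 8.8 kHz.
10.2 kHz > fs/2 = 9.5 kHz, folds to fs − 10.2 kHz = 8.8 kHz.
7 kHz ≤ fs/2 = 9.5 kHz, passes unchanged.
37.2 kHz mod fs = 18.2 kHz.
18.2 kHz > fs/2 = 9.5 kHz, folds to fs − 18.2 kHz = 0.8 kHz.
10.2 kHz and 46.8 kHz both map to 8.8 kHz.

8.8 kHz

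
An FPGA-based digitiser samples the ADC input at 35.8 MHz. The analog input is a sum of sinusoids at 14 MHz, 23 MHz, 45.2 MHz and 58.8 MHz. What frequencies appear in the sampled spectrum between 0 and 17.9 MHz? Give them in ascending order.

9.4 MHz, 12.8 MHz, 14 MHz

fs/2 = 17.9 MHz.
14 MHz ≤ fs/2 = 17.9 MHz, passes unchanged.
23 MHz > fs/2 = 17.9 MHz, folds to fs − 23 MHz = 12.8 MHz.
45.2 MHz mod fs = 9.4 MHz.
9.4 MHz ≤ fs/2 = 17.9 MHz, appears at 9.4 MHz.
58.8 MHz mod fs = 23 MHz.
23 MHz > fs/2 = 17.9 MHz, folds to fs − 23 MHz = 12.8 MHz.
Distinct values: {9.4 MHz, 12.8 MHz, 14 MHz}.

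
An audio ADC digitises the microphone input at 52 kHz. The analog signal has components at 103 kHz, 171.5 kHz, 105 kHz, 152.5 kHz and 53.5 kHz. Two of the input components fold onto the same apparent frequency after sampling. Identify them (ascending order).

fs/2 = 26 kHz.
103 kHz mod fs = 51 kHz.
51 kHz > fs/2 = 26 kHz, folds to fs − 51 kHz = 1 kHz.
171.5 kHz mod fs = 15.5 kHz.
15.5 kHz ≤ fs/2 = 26 kHz, appears at 15.5 kHz.
105 kHz mod fs = 1 kHz.
1 kHz ≤ fs/2 = 26 kHz, appears at 1 kHz.
152.5 kHz mod fs = 48.5 kHz.
48.5 kHz > fs/2 = 26 kHz, folds to fs − 48.5 kHz = 3.5 kHz.
53.5 kHz mod fs = 1.5 kHz.
1.5 kHz ≤ fs/2 = 26 kHz, appears at 1.5 kHz.
103 kHz and 105 kHz both map to 1 kHz.

103 kHz, 105 kHz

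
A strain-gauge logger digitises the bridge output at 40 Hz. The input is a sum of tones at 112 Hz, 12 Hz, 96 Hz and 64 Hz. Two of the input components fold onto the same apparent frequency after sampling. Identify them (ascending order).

64 Hz, 96 Hz

fs/2 = 20 Hz.
112 Hz mod fs = 32 Hz.
32 Hz > fs/2 = 20 Hz, folds to fs − 32 Hz = 8 Hz.
12 Hz ≤ fs/2 = 20 Hz, passes unchanged.
96 Hz mod fs = 16 Hz.
16 Hz ≤ fs/2 = 20 Hz, appears at 16 Hz.
64 Hz mod fs = 24 Hz.
24 Hz > fs/2 = 20 Hz, folds to fs − 24 Hz = 16 Hz.
64 Hz and 96 Hz both map to 16 Hz.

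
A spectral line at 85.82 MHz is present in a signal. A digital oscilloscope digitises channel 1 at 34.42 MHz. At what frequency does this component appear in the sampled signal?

85.82 MHz mod fs = 16.98 MHz.
16.98 MHz ≤ fs/2 = 17.21 MHz, appears at 16.98 MHz.

16.98 MHz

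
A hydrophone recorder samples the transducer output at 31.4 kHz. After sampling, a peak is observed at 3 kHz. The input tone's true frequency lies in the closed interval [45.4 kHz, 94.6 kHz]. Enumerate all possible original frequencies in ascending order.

59.8 kHz, 65.8 kHz, 91.2 kHz

Frequencies that alias to 3 kHz are k·fs ± 3 kHz for integer k ≥ 0.
k=0: 3 kHz.
k=1: 28.4 kHz, 34.4 kHz.
k=2: 59.8 kHz, 65.8 kHz.
k=3: 91.2 kHz, 97.2 kHz.
k=4: 122.6 kHz, 128.6 kHz.
Within [45.4 kHz, 94.6 kHz]: 59.8 kHz, 65.8 kHz, 91.2 kHz.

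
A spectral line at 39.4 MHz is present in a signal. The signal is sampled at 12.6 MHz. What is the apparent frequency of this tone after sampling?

1.6 MHz

39.4 MHz mod fs = 1.6 MHz.
1.6 MHz ≤ fs/2 = 6.3 MHz, appears at 1.6 MHz.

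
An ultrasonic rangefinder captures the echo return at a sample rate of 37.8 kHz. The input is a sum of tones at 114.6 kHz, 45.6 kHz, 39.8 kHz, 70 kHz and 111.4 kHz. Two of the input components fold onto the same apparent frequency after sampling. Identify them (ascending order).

fs/2 = 18.9 kHz.
114.6 kHz mod fs = 1.2 kHz.
1.2 kHz ≤ fs/2 = 18.9 kHz, appears at 1.2 kHz.
45.6 kHz mod fs = 7.8 kHz.
7.8 kHz ≤ fs/2 = 18.9 kHz, appears at 7.8 kHz.
39.8 kHz mod fs = 2 kHz.
2 kHz ≤ fs/2 = 18.9 kHz, appears at 2 kHz.
70 kHz mod fs = 32.2 kHz.
32.2 kHz > fs/2 = 18.9 kHz, folds to fs − 32.2 kHz = 5.6 kHz.
111.4 kHz mod fs = 35.8 kHz.
35.8 kHz > fs/2 = 18.9 kHz, folds to fs − 35.8 kHz = 2 kHz.
39.8 kHz and 111.4 kHz both map to 2 kHz.

39.8 kHz, 111.4 kHz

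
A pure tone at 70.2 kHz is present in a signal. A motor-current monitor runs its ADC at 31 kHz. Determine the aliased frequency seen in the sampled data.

8.2 kHz

70.2 kHz mod fs = 8.2 kHz.
8.2 kHz ≤ fs/2 = 15.5 kHz, appears at 8.2 kHz.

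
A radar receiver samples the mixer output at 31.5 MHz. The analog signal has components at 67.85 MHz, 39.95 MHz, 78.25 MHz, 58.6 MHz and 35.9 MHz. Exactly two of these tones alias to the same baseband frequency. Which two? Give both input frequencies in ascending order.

fs/2 = 15.75 MHz.
67.85 MHz mod fs = 4.85 MHz.
4.85 MHz ≤ fs/2 = 15.75 MHz, appears at 4.85 MHz.
39.95 MHz mod fs = 8.45 MHz.
8.45 MHz ≤ fs/2 = 15.75 MHz, appears at 8.45 MHz.
78.25 MHz mod fs = 15.25 MHz.
15.25 MHz ≤ fs/2 = 15.75 MHz, appears at 15.25 MHz.
58.6 MHz mod fs = 27.1 MHz.
27.1 MHz > fs/2 = 15.75 MHz, folds to fs − 27.1 MHz = 4.4 MHz.
35.9 MHz mod fs = 4.4 MHz.
4.4 MHz ≤ fs/2 = 15.75 MHz, appears at 4.4 MHz.
35.9 MHz and 58.6 MHz both map to 4.4 MHz.

35.9 MHz, 58.6 MHz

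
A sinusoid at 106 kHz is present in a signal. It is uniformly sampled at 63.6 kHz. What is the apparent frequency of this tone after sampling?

21.2 kHz

106 kHz mod fs = 42.4 kHz.
42.4 kHz > fs/2 = 31.8 kHz, folds to fs − 42.4 kHz = 21.2 kHz.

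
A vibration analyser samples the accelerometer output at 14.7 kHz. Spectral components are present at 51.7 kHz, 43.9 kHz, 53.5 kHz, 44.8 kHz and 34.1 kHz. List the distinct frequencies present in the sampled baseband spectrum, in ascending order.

0.2 kHz, 0.7 kHz, 4.7 kHz, 5.3 kHz, 7.1 kHz

fs/2 = 7.35 kHz.
51.7 kHz mod fs = 7.6 kHz.
7.6 kHz > fs/2 = 7.35 kHz, folds to fs − 7.6 kHz = 7.1 kHz.
43.9 kHz mod fs = 14.5 kHz.
14.5 kHz > fs/2 = 7.35 kHz, folds to fs − 14.5 kHz = 0.2 kHz.
53.5 kHz mod fs = 9.4 kHz.
9.4 kHz > fs/2 = 7.35 kHz, folds to fs − 9.4 kHz = 5.3 kHz.
44.8 kHz mod fs = 0.7 kHz.
0.7 kHz ≤ fs/2 = 7.35 kHz, appears at 0.7 kHz.
34.1 kHz mod fs = 4.7 kHz.
4.7 kHz ≤ fs/2 = 7.35 kHz, appears at 4.7 kHz.
Distinct values: {0.2 kHz, 0.7 kHz, 4.7 kHz, 5.3 kHz, 7.1 kHz}.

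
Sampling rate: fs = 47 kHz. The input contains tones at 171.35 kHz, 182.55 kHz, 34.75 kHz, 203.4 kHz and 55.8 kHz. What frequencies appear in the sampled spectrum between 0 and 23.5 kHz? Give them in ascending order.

5.45 kHz, 8.8 kHz, 12.25 kHz, 15.4 kHz, 16.65 kHz

fs/2 = 23.5 kHz.
171.35 kHz mod fs = 30.35 kHz.
30.35 kHz > fs/2 = 23.5 kHz, folds to fs − 30.35 kHz = 16.65 kHz.
182.55 kHz mod fs = 41.55 kHz.
41.55 kHz > fs/2 = 23.5 kHz, folds to fs − 41.55 kHz = 5.45 kHz.
34.75 kHz > fs/2 = 23.5 kHz, folds to fs − 34.75 kHz = 12.25 kHz.
203.4 kHz mod fs = 15.4 kHz.
15.4 kHz ≤ fs/2 = 23.5 kHz, appears at 15.4 kHz.
55.8 kHz mod fs = 8.8 kHz.
8.8 kHz ≤ fs/2 = 23.5 kHz, appears at 8.8 kHz.
Distinct values: {5.45 kHz, 8.8 kHz, 12.25 kHz, 15.4 kHz, 16.65 kHz}.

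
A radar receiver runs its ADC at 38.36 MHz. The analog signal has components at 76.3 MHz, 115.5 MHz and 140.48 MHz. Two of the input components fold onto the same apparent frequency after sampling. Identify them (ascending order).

fs/2 = 19.18 MHz.
76.3 MHz mod fs = 37.94 MHz.
37.94 MHz > fs/2 = 19.18 MHz, folds to fs − 37.94 MHz = 0.42 MHz.
115.5 MHz mod fs = 0.42 MHz.
0.42 MHz ≤ fs/2 = 19.18 MHz, appears at 0.42 MHz.
140.48 MHz mod fs = 25.4 MHz.
25.4 MHz > fs/2 = 19.18 MHz, folds to fs − 25.4 MHz = 12.96 MHz.
76.3 MHz and 115.5 MHz both map to 0.42 MHz.

76.3 MHz, 115.5 MHz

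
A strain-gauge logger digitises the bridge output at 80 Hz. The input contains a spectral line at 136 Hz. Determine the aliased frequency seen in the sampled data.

24 Hz

136 Hz mod fs = 56 Hz.
56 Hz > fs/2 = 40 Hz, folds to fs − 56 Hz = 24 Hz.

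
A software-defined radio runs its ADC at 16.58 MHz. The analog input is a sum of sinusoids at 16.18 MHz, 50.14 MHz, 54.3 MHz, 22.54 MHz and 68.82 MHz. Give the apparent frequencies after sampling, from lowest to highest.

0.4 MHz, 2.5 MHz, 4.56 MHz, 5.96 MHz

fs/2 = 8.29 MHz.
16.18 MHz > fs/2 = 8.29 MHz, folds to fs − 16.18 MHz = 0.4 MHz.
50.14 MHz mod fs = 0.4 MHz.
0.4 MHz ≤ fs/2 = 8.29 MHz, appears at 0.4 MHz.
54.3 MHz mod fs = 4.56 MHz.
4.56 MHz ≤ fs/2 = 8.29 MHz, appears at 4.56 MHz.
22.54 MHz mod fs = 5.96 MHz.
5.96 MHz ≤ fs/2 = 8.29 MHz, appears at 5.96 MHz.
68.82 MHz mod fs = 2.5 MHz.
2.5 MHz ≤ fs/2 = 8.29 MHz, appears at 2.5 MHz.
Distinct values: {0.4 MHz, 2.5 MHz, 4.56 MHz, 5.96 MHz}.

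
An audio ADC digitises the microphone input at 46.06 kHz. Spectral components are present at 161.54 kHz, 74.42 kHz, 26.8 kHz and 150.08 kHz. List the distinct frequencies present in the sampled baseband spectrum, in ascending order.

fs/2 = 23.03 kHz.
161.54 kHz mod fs = 23.36 kHz.
23.36 kHz > fs/2 = 23.03 kHz, folds to fs − 23.36 kHz = 22.7 kHz.
74.42 kHz mod fs = 28.36 kHz.
28.36 kHz > fs/2 = 23.03 kHz, folds to fs − 28.36 kHz = 17.7 kHz.
26.8 kHz > fs/2 = 23.03 kHz, folds to fs − 26.8 kHz = 19.26 kHz.
150.08 kHz mod fs = 11.9 kHz.
11.9 kHz ≤ fs/2 = 23.03 kHz, appears at 11.9 kHz.
Distinct values: {11.9 kHz, 17.7 kHz, 19.26 kHz, 22.7 kHz}.

11.9 kHz, 17.7 kHz, 19.26 kHz, 22.7 kHz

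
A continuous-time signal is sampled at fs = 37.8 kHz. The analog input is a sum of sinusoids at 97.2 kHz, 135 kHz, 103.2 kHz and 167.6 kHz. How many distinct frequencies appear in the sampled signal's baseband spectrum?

3

fs/2 = 18.9 kHz.
97.2 kHz mod fs = 21.6 kHz.
21.6 kHz > fs/2 = 18.9 kHz, folds to fs − 21.6 kHz = 16.2 kHz.
135 kHz mod fs = 21.6 kHz.
21.6 kHz > fs/2 = 18.9 kHz, folds to fs − 21.6 kHz = 16.2 kHz.
103.2 kHz mod fs = 27.6 kHz.
27.6 kHz > fs/2 = 18.9 kHz, folds to fs − 27.6 kHz = 10.2 kHz.
167.6 kHz mod fs = 16.4 kHz.
16.4 kHz ≤ fs/2 = 18.9 kHz, appears at 16.4 kHz.
Distinct values: {10.2 kHz, 16.2 kHz, 16.4 kHz} → 3.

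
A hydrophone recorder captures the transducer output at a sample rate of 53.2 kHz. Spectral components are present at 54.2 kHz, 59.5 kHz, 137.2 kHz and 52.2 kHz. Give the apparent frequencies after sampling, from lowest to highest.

1 kHz, 6.3 kHz, 22.4 kHz

fs/2 = 26.6 kHz.
54.2 kHz mod fs = 1 kHz.
1 kHz ≤ fs/2 = 26.6 kHz, appears at 1 kHz.
59.5 kHz mod fs = 6.3 kHz.
6.3 kHz ≤ fs/2 = 26.6 kHz, appears at 6.3 kHz.
137.2 kHz mod fs = 30.8 kHz.
30.8 kHz > fs/2 = 26.6 kHz, folds to fs − 30.8 kHz = 22.4 kHz.
52.2 kHz > fs/2 = 26.6 kHz, folds to fs − 52.2 kHz = 1 kHz.
Distinct values: {1 kHz, 6.3 kHz, 22.4 kHz}.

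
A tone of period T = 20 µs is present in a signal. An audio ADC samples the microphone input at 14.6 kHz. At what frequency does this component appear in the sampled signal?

6.2 kHz

T = 20 µs → f = 1/T = 50 kHz.
50 kHz mod fs = 6.2 kHz.
6.2 kHz ≤ fs/2 = 7.3 kHz, appears at 6.2 kHz.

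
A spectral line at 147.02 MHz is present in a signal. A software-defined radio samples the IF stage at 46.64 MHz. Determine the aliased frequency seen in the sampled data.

147.02 MHz mod fs = 7.1 MHz.
7.1 MHz ≤ fs/2 = 23.32 MHz, appears at 7.1 MHz.

7.1 MHz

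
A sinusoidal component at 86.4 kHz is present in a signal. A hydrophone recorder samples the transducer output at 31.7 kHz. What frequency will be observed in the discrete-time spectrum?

8.7 kHz

86.4 kHz mod fs = 23 kHz.
23 kHz > fs/2 = 15.85 kHz, folds to fs − 23 kHz = 8.7 kHz.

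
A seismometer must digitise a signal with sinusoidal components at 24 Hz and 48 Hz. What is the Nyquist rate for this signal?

96 Hz

Highest-frequency component: 48 Hz.
Nyquist rate = 2 × 48 Hz = 96 Hz.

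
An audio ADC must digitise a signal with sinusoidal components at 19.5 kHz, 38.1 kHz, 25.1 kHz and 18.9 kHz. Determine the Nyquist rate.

Highest-frequency component: 38.1 kHz.
Nyquist rate = 2 × 38.1 kHz = 76.2 kHz.

76.2 kHz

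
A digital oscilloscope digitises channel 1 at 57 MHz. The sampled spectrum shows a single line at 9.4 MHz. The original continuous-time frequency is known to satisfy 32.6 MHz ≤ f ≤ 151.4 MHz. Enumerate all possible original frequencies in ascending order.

Frequencies that alias to 9.4 MHz are k·fs ± 9.4 MHz for integer k ≥ 0.
k=0: 9.4 MHz.
k=1: 47.6 MHz, 66.4 MHz.
k=2: 104.6 MHz, 123.4 MHz.
k=3: 161.6 MHz, 180.4 MHz.
Within [32.6 MHz, 151.4 MHz]: 47.6 MHz, 66.4 MHz, 104.6 MHz, 123.4 MHz.

47.6 MHz, 66.4 MHz, 104.6 MHz, 123.4 MHz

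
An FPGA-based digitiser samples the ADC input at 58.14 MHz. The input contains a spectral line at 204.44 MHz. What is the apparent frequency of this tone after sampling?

204.44 MHz mod fs = 30.02 MHz.
30.02 MHz > fs/2 = 29.07 MHz, folds to fs − 30.02 MHz = 28.12 MHz.

28.12 MHz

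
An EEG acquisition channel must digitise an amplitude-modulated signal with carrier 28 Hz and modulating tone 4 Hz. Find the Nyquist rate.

AM sidebands sit at fc ± fm = 24 Hz and 32 Hz.
Highest-frequency component: 32 Hz.
Nyquist rate = 2 × 32 Hz = 64 Hz.

64 Hz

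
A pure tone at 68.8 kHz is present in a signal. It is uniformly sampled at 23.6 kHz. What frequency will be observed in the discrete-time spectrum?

2 kHz

68.8 kHz mod fs = 21.6 kHz.
21.6 kHz > fs/2 = 11.8 kHz, folds to fs − 21.6 kHz = 2 kHz.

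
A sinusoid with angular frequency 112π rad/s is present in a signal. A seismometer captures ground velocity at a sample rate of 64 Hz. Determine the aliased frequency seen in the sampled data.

8 Hz

ω = 112π rad/s → f = ω/(2π) = 56 Hz.
56 Hz > fs/2 = 32 Hz, folds to fs − 56 Hz = 8 Hz.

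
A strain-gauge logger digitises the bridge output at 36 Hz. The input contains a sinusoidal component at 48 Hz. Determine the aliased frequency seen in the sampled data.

48 Hz mod fs = 12 Hz.
12 Hz ≤ fs/2 = 18 Hz, appears at 12 Hz.

12 Hz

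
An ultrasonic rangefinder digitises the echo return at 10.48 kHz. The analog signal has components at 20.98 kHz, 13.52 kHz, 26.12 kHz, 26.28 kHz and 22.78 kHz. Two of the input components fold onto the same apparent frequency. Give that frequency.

fs/2 = 5.24 kHz.
20.98 kHz mod fs = 0.02 kHz.
0.02 kHz ≤ fs/2 = 5.24 kHz, appears at 0.02 kHz.
13.52 kHz mod fs = 3.04 kHz.
3.04 kHz ≤ fs/2 = 5.24 kHz, appears at 3.04 kHz.
26.12 kHz mod fs = 5.16 kHz.
5.16 kHz ≤ fs/2 = 5.24 kHz, appears at 5.16 kHz.
26.28 kHz mod fs = 5.32 kHz.
5.32 kHz > fs/2 = 5.24 kHz, folds to fs − 5.32 kHz = 5.16 kHz.
22.78 kHz mod fs = 1.82 kHz.
1.82 kHz ≤ fs/2 = 5.24 kHz, appears at 1.82 kHz.
26.12 kHz and 26.28 kHz both map to 5.16 kHz.

5.16 kHz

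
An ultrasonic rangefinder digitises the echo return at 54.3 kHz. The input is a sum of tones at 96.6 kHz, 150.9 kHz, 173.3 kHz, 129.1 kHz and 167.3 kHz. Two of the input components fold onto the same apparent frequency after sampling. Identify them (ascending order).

96.6 kHz, 150.9 kHz

fs/2 = 27.15 kHz.
96.6 kHz mod fs = 42.3 kHz.
42.3 kHz > fs/2 = 27.15 kHz, folds to fs − 42.3 kHz = 12 kHz.
150.9 kHz mod fs = 42.3 kHz.
42.3 kHz > fs/2 = 27.15 kHz, folds to fs − 42.3 kHz = 12 kHz.
173.3 kHz mod fs = 10.4 kHz.
10.4 kHz ≤ fs/2 = 27.15 kHz, appears at 10.4 kHz.
129.1 kHz mod fs = 20.5 kHz.
20.5 kHz ≤ fs/2 = 27.15 kHz, appears at 20.5 kHz.
167.3 kHz mod fs = 4.4 kHz.
4.4 kHz ≤ fs/2 = 27.15 kHz, appears at 4.4 kHz.
96.6 kHz and 150.9 kHz both map to 12 kHz.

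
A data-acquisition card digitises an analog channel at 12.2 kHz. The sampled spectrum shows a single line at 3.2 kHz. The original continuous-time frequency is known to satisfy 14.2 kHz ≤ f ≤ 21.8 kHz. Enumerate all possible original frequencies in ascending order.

Frequencies that alias to 3.2 kHz are k·fs ± 3.2 kHz for integer k ≥ 0.
k=0: 3.2 kHz.
k=1: 9 kHz, 15.4 kHz.
k=2: 21.2 kHz, 27.6 kHz.
k=3: 33.4 kHz, 39.8 kHz.
Within [14.2 kHz, 21.8 kHz]: 15.4 kHz, 21.2 kHz.

15.4 kHz, 21.2 kHz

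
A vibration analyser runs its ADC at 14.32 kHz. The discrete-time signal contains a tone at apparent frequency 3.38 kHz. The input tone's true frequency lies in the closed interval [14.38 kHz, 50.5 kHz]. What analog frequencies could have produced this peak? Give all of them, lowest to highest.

Frequencies that alias to 3.38 kHz are k·fs ± 3.38 kHz for integer k ≥ 0.
k=0: 3.38 kHz.
k=1: 10.94 kHz, 17.7 kHz.
k=2: 25.26 kHz, 32.02 kHz.
k=3: 39.58 kHz, 46.34 kHz.
k=4: 53.9 kHz, 60.66 kHz.
Within [14.38 kHz, 50.5 kHz]: 17.7 kHz, 25.26 kHz, 32.02 kHz, 39.58 kHz, 46.34 kHz.

17.7 kHz, 25.26 kHz, 32.02 kHz, 39.58 kHz, 46.34 kHz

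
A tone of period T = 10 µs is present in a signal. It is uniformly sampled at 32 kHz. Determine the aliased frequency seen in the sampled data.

4 kHz

T = 10 µs → f = 1/T = 100 kHz.
100 kHz mod fs = 4 kHz.
4 kHz ≤ fs/2 = 16 kHz, appears at 4 kHz.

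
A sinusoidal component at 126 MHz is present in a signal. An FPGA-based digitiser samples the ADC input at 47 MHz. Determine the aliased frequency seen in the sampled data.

15 MHz

126 MHz mod fs = 32 MHz.
32 MHz > fs/2 = 23.5 MHz, folds to fs − 32 MHz = 15 MHz.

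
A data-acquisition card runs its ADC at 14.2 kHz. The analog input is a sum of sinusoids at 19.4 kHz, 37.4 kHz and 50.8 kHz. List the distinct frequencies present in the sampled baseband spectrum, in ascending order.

fs/2 = 7.1 kHz.
19.4 kHz mod fs = 5.2 kHz.
5.2 kHz ≤ fs/2 = 7.1 kHz, appears at 5.2 kHz.
37.4 kHz mod fs = 9 kHz.
9 kHz > fs/2 = 7.1 kHz, folds to fs − 9 kHz = 5.2 kHz.
50.8 kHz mod fs = 8.2 kHz.
8.2 kHz > fs/2 = 7.1 kHz, folds to fs − 8.2 kHz = 6 kHz.
Distinct values: {5.2 kHz, 6 kHz}.

5.2 kHz, 6 kHz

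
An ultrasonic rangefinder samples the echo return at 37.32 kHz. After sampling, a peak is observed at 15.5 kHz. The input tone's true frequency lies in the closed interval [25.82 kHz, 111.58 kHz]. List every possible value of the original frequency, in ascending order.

52.82 kHz, 59.14 kHz, 90.14 kHz, 96.46 kHz

Frequencies that alias to 15.5 kHz are k·fs ± 15.5 kHz for integer k ≥ 0.
k=0: 15.5 kHz.
k=1: 21.82 kHz, 52.82 kHz.
k=2: 59.14 kHz, 90.14 kHz.
k=3: 96.46 kHz, 127.46 kHz.
k=4: 133.78 kHz, 164.78 kHz.
Within [25.82 kHz, 111.58 kHz]: 52.82 kHz, 59.14 kHz, 90.14 kHz, 96.46 kHz.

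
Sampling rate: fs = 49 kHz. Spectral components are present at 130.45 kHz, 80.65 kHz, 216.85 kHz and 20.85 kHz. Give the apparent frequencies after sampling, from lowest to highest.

fs/2 = 24.5 kHz.
130.45 kHz mod fs = 32.45 kHz.
32.45 kHz > fs/2 = 24.5 kHz, folds to fs − 32.45 kHz = 16.55 kHz.
80.65 kHz mod fs = 31.65 kHz.
31.65 kHz > fs/2 = 24.5 kHz, folds to fs − 31.65 kHz = 17.35 kHz.
216.85 kHz mod fs = 20.85 kHz.
20.85 kHz ≤ fs/2 = 24.5 kHz, appears at 20.85 kHz.
20.85 kHz ≤ fs/2 = 24.5 kHz, passes unchanged.
Distinct values: {16.55 kHz, 17.35 kHz, 20.85 kHz}.

16.55 kHz, 17.35 kHz, 20.85 kHz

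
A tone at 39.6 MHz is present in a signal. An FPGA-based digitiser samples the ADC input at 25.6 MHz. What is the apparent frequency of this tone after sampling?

11.6 MHz

39.6 MHz mod fs = 14 MHz.
14 MHz > fs/2 = 12.8 MHz, folds to fs − 14 MHz = 11.6 MHz.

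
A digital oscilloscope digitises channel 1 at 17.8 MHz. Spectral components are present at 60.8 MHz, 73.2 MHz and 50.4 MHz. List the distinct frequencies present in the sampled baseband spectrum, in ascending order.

2 MHz, 3 MHz, 7.4 MHz

fs/2 = 8.9 MHz.
60.8 MHz mod fs = 7.4 MHz.
7.4 MHz ≤ fs/2 = 8.9 MHz, appears at 7.4 MHz.
73.2 MHz mod fs = 2 MHz.
2 MHz ≤ fs/2 = 8.9 MHz, appears at 2 MHz.
50.4 MHz mod fs = 14.8 MHz.
14.8 MHz > fs/2 = 8.9 MHz, folds to fs − 14.8 MHz = 3 MHz.
Distinct values: {2 MHz, 3 MHz, 7.4 MHz}.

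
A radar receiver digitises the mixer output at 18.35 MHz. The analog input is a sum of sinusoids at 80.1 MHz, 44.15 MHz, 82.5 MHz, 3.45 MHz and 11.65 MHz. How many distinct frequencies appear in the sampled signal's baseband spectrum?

4

fs/2 = 9.175 MHz.
80.1 MHz mod fs = 6.7 MHz.
6.7 MHz ≤ fs/2 = 9.175 MHz, appears at 6.7 MHz.
44.15 MHz mod fs = 7.45 MHz.
7.45 MHz ≤ fs/2 = 9.175 MHz, appears at 7.45 MHz.
82.5 MHz mod fs = 9.1 MHz.
9.1 MHz ≤ fs/2 = 9.175 MHz, appears at 9.1 MHz.
3.45 MHz ≤ fs/2 = 9.175 MHz, passes unchanged.
11.65 MHz > fs/2 = 9.175 MHz, folds to fs − 11.65 MHz = 6.7 MHz.
Distinct values: {3.45 MHz, 6.7 MHz, 7.45 MHz, 9.1 MHz} → 4.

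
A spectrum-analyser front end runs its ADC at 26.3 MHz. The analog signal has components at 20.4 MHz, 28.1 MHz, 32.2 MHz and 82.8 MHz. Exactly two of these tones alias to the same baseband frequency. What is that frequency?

fs/2 = 13.15 MHz.
20.4 MHz > fs/2 = 13.15 MHz, folds to fs − 20.4 MHz = 5.9 MHz.
28.1 MHz mod fs = 1.8 MHz.
1.8 MHz ≤ fs/2 = 13.15 MHz, appears at 1.8 MHz.
32.2 MHz mod fs = 5.9 MHz.
5.9 MHz ≤ fs/2 = 13.15 MHz, appears at 5.9 MHz.
82.8 MHz mod fs = 3.9 MHz.
3.9 MHz ≤ fs/2 = 13.15 MHz, appears at 3.9 MHz.
20.4 MHz and 32.2 MHz both map to 5.9 MHz.

5.9 MHz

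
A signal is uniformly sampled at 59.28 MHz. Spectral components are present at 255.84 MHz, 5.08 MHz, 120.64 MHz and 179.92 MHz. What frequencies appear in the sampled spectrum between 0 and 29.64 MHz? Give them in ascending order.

2.08 MHz, 5.08 MHz, 18.72 MHz

fs/2 = 29.64 MHz.
255.84 MHz mod fs = 18.72 MHz.
18.72 MHz ≤ fs/2 = 29.64 MHz, appears at 18.72 MHz.
5.08 MHz ≤ fs/2 = 29.64 MHz, passes unchanged.
120.64 MHz mod fs = 2.08 MHz.
2.08 MHz ≤ fs/2 = 29.64 MHz, appears at 2.08 MHz.
179.92 MHz mod fs = 2.08 MHz.
2.08 MHz ≤ fs/2 = 29.64 MHz, appears at 2.08 MHz.
Distinct values: {2.08 MHz, 5.08 MHz, 18.72 MHz}.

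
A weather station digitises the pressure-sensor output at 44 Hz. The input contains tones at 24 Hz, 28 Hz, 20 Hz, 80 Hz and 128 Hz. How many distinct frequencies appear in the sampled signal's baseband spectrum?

4

fs/2 = 22 Hz.
24 Hz > fs/2 = 22 Hz, folds to fs − 24 Hz = 20 Hz.
28 Hz > fs/2 = 22 Hz, folds to fs − 28 Hz = 16 Hz.
20 Hz ≤ fs/2 = 22 Hz, passes unchanged.
80 Hz mod fs = 36 Hz.
36 Hz > fs/2 = 22 Hz, folds to fs − 36 Hz = 8 Hz.
128 Hz mod fs = 40 Hz.
40 Hz > fs/2 = 22 Hz, folds to fs − 40 Hz = 4 Hz.
Distinct values: {4 Hz, 8 Hz, 16 Hz, 20 Hz} → 4.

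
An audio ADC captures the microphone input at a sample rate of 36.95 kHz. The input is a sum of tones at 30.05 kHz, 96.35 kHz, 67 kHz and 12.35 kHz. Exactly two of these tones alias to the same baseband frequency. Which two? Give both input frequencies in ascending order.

fs/2 = 18.475 kHz.
30.05 kHz > fs/2 = 18.475 kHz, folds to fs − 30.05 kHz = 6.9 kHz.
96.35 kHz mod fs = 22.45 kHz.
22.45 kHz > fs/2 = 18.475 kHz, folds to fs − 22.45 kHz = 14.5 kHz.
67 kHz mod fs = 30.05 kHz.
30.05 kHz > fs/2 = 18.475 kHz, folds to fs − 30.05 kHz = 6.9 kHz.
12.35 kHz ≤ fs/2 = 18.475 kHz, passes unchanged.
30.05 kHz and 67 kHz both map to 6.9 kHz.

30.05 kHz, 67 kHz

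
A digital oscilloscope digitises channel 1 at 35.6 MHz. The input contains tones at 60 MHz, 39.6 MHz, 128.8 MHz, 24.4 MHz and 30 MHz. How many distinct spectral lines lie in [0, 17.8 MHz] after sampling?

4

fs/2 = 17.8 MHz.
60 MHz mod fs = 24.4 MHz.
24.4 MHz > fs/2 = 17.8 MHz, folds to fs − 24.4 MHz = 11.2 MHz.
39.6 MHz mod fs = 4 MHz.
4 MHz ≤ fs/2 = 17.8 MHz, appears at 4 MHz.
128.8 MHz mod fs = 22 MHz.
22 MHz > fs/2 = 17.8 MHz, folds to fs − 22 MHz = 13.6 MHz.
24.4 MHz > fs/2 = 17.8 MHz, folds to fs − 24.4 MHz = 11.2 MHz.
30 MHz > fs/2 = 17.8 MHz, folds to fs − 30 MHz = 5.6 MHz.
Distinct values: {4 MHz, 5.6 MHz, 11.2 MHz, 13.6 MHz} → 4.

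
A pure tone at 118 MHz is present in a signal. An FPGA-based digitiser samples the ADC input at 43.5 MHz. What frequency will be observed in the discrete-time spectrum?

12.5 MHz

118 MHz mod fs = 31 MHz.
31 MHz > fs/2 = 21.75 MHz, folds to fs − 31 MHz = 12.5 MHz.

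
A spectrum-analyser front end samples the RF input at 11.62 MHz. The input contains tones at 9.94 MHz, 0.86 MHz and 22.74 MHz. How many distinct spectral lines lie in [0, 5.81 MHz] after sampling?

3

fs/2 = 5.81 MHz.
9.94 MHz > fs/2 = 5.81 MHz, folds to fs − 9.94 MHz = 1.68 MHz.
0.86 MHz ≤ fs/2 = 5.81 MHz, passes unchanged.
22.74 MHz mod fs = 11.12 MHz.
11.12 MHz > fs/2 = 5.81 MHz, folds to fs − 11.12 MHz = 0.5 MHz.
Distinct values: {0.5 MHz, 0.86 MHz, 1.68 MHz} → 3.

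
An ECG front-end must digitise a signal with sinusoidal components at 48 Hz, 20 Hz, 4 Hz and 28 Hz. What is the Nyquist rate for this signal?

Highest-frequency component: 48 Hz.
Nyquist rate = 2 × 48 Hz = 96 Hz.

96 Hz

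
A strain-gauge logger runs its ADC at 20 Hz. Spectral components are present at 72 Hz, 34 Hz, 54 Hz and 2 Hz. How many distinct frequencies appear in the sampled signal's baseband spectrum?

fs/2 = 10 Hz.
72 Hz mod fs = 12 Hz.
12 Hz > fs/2 = 10 Hz, folds to fs − 12 Hz = 8 Hz.
34 Hz mod fs = 14 Hz.
14 Hz > fs/2 = 10 Hz, folds to fs − 14 Hz = 6 Hz.
54 Hz mod fs = 14 Hz.
14 Hz > fs/2 = 10 Hz, folds to fs − 14 Hz = 6 Hz.
2 Hz ≤ fs/2 = 10 Hz, passes unchanged.
Distinct values: {2 Hz, 6 Hz, 8 Hz} → 3.

3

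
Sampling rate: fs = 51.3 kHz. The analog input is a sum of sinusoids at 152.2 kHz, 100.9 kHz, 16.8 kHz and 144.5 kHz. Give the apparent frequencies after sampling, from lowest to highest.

fs/2 = 25.65 kHz.
152.2 kHz mod fs = 49.6 kHz.
49.6 kHz > fs/2 = 25.65 kHz, folds to fs − 49.6 kHz = 1.7 kHz.
100.9 kHz mod fs = 49.6 kHz.
49.6 kHz > fs/2 = 25.65 kHz, folds to fs − 49.6 kHz = 1.7 kHz.
16.8 kHz ≤ fs/2 = 25.65 kHz, passes unchanged.
144.5 kHz mod fs = 41.9 kHz.
41.9 kHz > fs/2 = 25.65 kHz, folds to fs − 41.9 kHz = 9.4 kHz.
Distinct values: {1.7 kHz, 9.4 kHz, 16.8 kHz}.

1.7 kHz, 9.4 kHz, 16.8 kHz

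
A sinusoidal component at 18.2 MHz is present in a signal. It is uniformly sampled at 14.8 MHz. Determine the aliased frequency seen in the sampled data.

3.4 MHz

18.2 MHz mod fs = 3.4 MHz.
3.4 MHz ≤ fs/2 = 7.4 MHz, appears at 3.4 MHz.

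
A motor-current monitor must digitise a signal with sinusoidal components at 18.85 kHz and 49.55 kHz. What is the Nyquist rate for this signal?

Highest-frequency component: 49.55 kHz.
Nyquist rate = 2 × 49.55 kHz = 99.1 kHz.

99.1 kHz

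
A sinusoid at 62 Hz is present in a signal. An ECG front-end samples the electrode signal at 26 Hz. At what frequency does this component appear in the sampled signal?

62 Hz mod fs = 10 Hz.
10 Hz ≤ fs/2 = 13 Hz, appears at 10 Hz.

10 Hz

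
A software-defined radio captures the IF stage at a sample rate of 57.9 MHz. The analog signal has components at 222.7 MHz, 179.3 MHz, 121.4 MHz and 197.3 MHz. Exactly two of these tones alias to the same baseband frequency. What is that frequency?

5.6 MHz

fs/2 = 28.95 MHz.
222.7 MHz mod fs = 49 MHz.
49 MHz > fs/2 = 28.95 MHz, folds to fs − 49 MHz = 8.9 MHz.
179.3 MHz mod fs = 5.6 MHz.
5.6 MHz ≤ fs/2 = 28.95 MHz, appears at 5.6 MHz.
121.4 MHz mod fs = 5.6 MHz.
5.6 MHz ≤ fs/2 = 28.95 MHz, appears at 5.6 MHz.
197.3 MHz mod fs = 23.6 MHz.
23.6 MHz ≤ fs/2 = 28.95 MHz, appears at 23.6 MHz.
121.4 MHz and 179.3 MHz both map to 5.6 MHz.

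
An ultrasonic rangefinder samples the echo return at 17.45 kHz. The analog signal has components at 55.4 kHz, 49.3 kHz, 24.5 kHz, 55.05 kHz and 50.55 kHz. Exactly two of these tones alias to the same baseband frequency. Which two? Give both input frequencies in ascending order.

fs/2 = 8.725 kHz.
55.4 kHz mod fs = 3.05 kHz.
3.05 kHz ≤ fs/2 = 8.725 kHz, appears at 3.05 kHz.
49.3 kHz mod fs = 14.4 kHz.
14.4 kHz > fs/2 = 8.725 kHz, folds to fs − 14.4 kHz = 3.05 kHz.
24.5 kHz mod fs = 7.05 kHz.
7.05 kHz ≤ fs/2 = 8.725 kHz, appears at 7.05 kHz.
55.05 kHz mod fs = 2.7 kHz.
2.7 kHz ≤ fs/2 = 8.725 kHz, appears at 2.7 kHz.
50.55 kHz mod fs = 15.65 kHz.
15.65 kHz > fs/2 = 8.725 kHz, folds to fs − 15.65 kHz = 1.8 kHz.
49.3 kHz and 55.4 kHz both map to 3.05 kHz.

49.3 kHz, 55.4 kHz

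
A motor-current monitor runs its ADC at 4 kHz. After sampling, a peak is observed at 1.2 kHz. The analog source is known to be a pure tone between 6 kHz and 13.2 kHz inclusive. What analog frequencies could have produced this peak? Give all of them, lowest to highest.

6.8 kHz, 9.2 kHz, 10.8 kHz, 13.2 kHz

Frequencies that alias to 1.2 kHz are k·fs ± 1.2 kHz for integer k ≥ 0.
k=0: 1.2 kHz.
k=1: 2.8 kHz, 5.2 kHz.
k=2: 6.8 kHz, 9.2 kHz.
k=3: 10.8 kHz, 13.2 kHz.
k=4: 14.8 kHz, 17.2 kHz.
Within [6 kHz, 13.2 kHz]: 6.8 kHz, 9.2 kHz, 10.8 kHz, 13.2 kHz.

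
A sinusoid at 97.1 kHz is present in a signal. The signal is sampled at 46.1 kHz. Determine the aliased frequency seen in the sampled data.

4.9 kHz

97.1 kHz mod fs = 4.9 kHz.
4.9 kHz ≤ fs/2 = 23.05 kHz, appears at 4.9 kHz.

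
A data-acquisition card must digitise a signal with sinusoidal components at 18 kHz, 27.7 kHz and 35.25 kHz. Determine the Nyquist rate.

Highest-frequency component: 35.25 kHz.
Nyquist rate = 2 × 35.25 kHz = 70.5 kHz.

70.5 kHz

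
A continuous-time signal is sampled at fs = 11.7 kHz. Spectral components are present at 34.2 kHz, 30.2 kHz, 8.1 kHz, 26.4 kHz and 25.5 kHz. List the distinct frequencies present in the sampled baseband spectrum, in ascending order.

fs/2 = 5.85 kHz.
34.2 kHz mod fs = 10.8 kHz.
10.8 kHz > fs/2 = 5.85 kHz, folds to fs − 10.8 kHz = 0.9 kHz.
30.2 kHz mod fs = 6.8 kHz.
6.8 kHz > fs/2 = 5.85 kHz, folds to fs − 6.8 kHz = 4.9 kHz.
8.1 kHz > fs/2 = 5.85 kHz, folds to fs − 8.1 kHz = 3.6 kHz.
26.4 kHz mod fs = 3 kHz.
3 kHz ≤ fs/2 = 5.85 kHz, appears at 3 kHz.
25.5 kHz mod fs = 2.1 kHz.
2.1 kHz ≤ fs/2 = 5.85 kHz, appears at 2.1 kHz.
Distinct values: {0.9 kHz, 2.1 kHz, 3 kHz, 3.6 kHz, 4.9 kHz}.

0.9 kHz, 2.1 kHz, 3 kHz, 3.6 kHz, 4.9 kHz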